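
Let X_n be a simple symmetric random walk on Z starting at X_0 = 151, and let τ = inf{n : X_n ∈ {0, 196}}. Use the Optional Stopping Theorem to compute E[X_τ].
E[X_τ] = 151

X_n is a martingale and τ is a bounded-mean stopping time (indeed τ is finite a.s. with bounded expectation since the walk is in a bounded region). By the OST, E[X_τ] = E[X_0] = 151. Equivalently: E[X_τ] = 196 · P(hit 196 first) + 0 · P(hit 0 first) = 196 · (151/196) = 151.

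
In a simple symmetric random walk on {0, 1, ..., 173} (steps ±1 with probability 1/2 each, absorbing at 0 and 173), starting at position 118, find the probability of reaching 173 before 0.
P(hit 173 before 0) = 118/173

Let u_k = P(hit 173 before 0 | start at k). Then u_0 = 0, u_173 = 1, and u_k = u_{k-1}/2 + u_{k+1}/2 for 1 ≤ k ≤ 172. This harmonic recurrence is solved by u_k = k/173, giving u_118 = 118/173.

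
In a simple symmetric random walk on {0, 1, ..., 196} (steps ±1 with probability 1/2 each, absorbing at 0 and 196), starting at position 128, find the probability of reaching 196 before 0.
P(hit 196 before 0) = 128/196 = 32/49

Let u_k = P(hit 196 before 0 | start at k). Then u_0 = 0, u_196 = 1, and u_k = u_{k-1}/2 + u_{k+1}/2 for 1 ≤ k ≤ 195. This harmonic recurrence is solved by u_k = k/196, giving u_128 = 128/196 = 32/49.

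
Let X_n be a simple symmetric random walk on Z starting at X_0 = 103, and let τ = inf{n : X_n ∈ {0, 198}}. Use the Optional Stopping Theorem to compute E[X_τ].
E[X_τ] = 103

X_n is a martingale and τ is a bounded-mean stopping time (indeed τ is finite a.s. with bounded expectation since the walk is in a bounded region). By the OST, E[X_τ] = E[X_0] = 103. Equivalently: E[X_τ] = 198 · P(hit 198 first) + 0 · P(hit 0 first) = 198 · (103/198) = 103.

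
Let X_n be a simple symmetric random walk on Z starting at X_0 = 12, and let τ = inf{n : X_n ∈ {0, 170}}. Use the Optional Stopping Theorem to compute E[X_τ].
E[X_τ] = 12

X_n is a martingale and τ is a bounded-mean stopping time (indeed τ is finite a.s. with bounded expectation since the walk is in a bounded region). By the OST, E[X_τ] = E[X_0] = 12. Equivalently: E[X_τ] = 170 · P(hit 170 first) + 0 · P(hit 0 first) = 170 · (12/170) = 12.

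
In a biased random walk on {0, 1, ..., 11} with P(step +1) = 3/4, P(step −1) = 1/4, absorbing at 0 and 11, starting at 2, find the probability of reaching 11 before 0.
P(hit 11 before 0) = (1 − (1/3)^2) / (1 − (1/3)^11) = 78732/88573

Let u_k denote P(reach 11 before 0 | start at k). Boundary: u_0 = 0, u_11 = 1. Recurrence: u_k = 3/4·u_{k+1} + 1/4·u_{k-1} for 1 ≤ k ≤ 10. Try u_k = A + B·r^k with r = q/p = (1/4)/(3/4) = 1/3. Substitution satisfies the recurrence; boundary conditions give:
  u_k = (1 − r^k) / (1 − r^N) = (1 − (1/3)^2) / (1 − (1/3)^11) = 78732/88573.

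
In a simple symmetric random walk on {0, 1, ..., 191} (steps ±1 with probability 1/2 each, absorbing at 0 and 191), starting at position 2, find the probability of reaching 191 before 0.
P(hit 191 before 0) = 2/191

Let u_k = P(hit 191 before 0 | start at k). Then u_0 = 0, u_191 = 1, and u_k = u_{k-1}/2 + u_{k+1}/2 for 1 ≤ k ≤ 190. This harmonic recurrence is solved by u_k = k/191, giving u_2 = 2/191.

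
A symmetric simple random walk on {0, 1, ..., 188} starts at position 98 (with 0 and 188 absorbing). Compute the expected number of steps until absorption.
E[τ | X_0 = 98] = 8820

Let v_k = E[τ | X_0 = k]. Boundary: v_0 = v_188 = 0. Recurrence: v_k = 1 + (v_{k-1} + v_{k+1})/2 for 1 ≤ k ≤ 187. The particular solution to v_k − (v_{k-1} + v_{k+1})/2 = 1 is v_k = −k^2. Adding homogeneous solution A + B k and matching boundaries gives v_k = k (188 − k). Substituting k = 98: v_98 = 98 · 90 = 8820.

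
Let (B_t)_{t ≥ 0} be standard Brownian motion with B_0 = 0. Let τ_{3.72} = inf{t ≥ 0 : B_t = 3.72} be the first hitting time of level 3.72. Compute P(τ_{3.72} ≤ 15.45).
P(τ_{3.72} ≤ 15.45) = 2(1 − Φ(3.72/√15.45)) = 2(1 − Φ(0.9464)) ≈ 0.3439

By the reflection principle for standard BM, P(τ_b ≤ t) = 2 · P(B_t ≥ b). Since B_t ~ N(0, t), P(B_t ≥ 3.72) = 1 − Φ(3.72/√t) = 1 − Φ(3.72/√15.45) = 1 − Φ(0.9464) ≈ 0.17197. Doubling: P(τ_{3.72} ≤ 15.45) ≈ 2 · 0.17197 = 0.34394 ≈ 0.3439.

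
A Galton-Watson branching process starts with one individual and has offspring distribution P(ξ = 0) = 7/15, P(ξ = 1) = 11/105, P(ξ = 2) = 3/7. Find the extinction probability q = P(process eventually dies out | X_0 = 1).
q = 1

Mean offspring μ = 0·7/15 + 1·11/105 + 2·3/7 = 101/105 ≤ 1. For μ ≤ 1 with offspring not concentrated at 1, the Galton-Watson process goes extinct almost surely, so q = 1.
(Algebraic check: The pgf is f(s) = 7/15 + 11/105·s + 3/7·s². The extinction probability q is the smallest fixed point of f in [0, 1]. Setting s = f(s):
  3/7·s² + (11/105 − 1)·s + 7/15 = 0
  3/7·s² − (7/15 + 3/7)·s + 7/15 = 0
which factors as (s − 1)·(3/7·s − 7/15) = 0, giving roots s = 1 and s = (7/15)/(3/7) = 49/45. Since 49/45 ≥ 1, the smallest root in [0, 1] is s = 1.)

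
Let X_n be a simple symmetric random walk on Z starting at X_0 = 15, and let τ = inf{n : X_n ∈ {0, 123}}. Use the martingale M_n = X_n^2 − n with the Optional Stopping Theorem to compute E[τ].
E[τ] = 1620

M_n = X_n^2 − n is a martingale (since E[X_{n+1}^2 | F_n] = X_n^2 + 1). By OST (τ has finite mean in a bounded region), E[M_τ] = E[M_0] = X_0^2 − 0 = 15^2 = 225. Also E[M_τ] = E[X_τ^2] − E[τ]. The walk exits at 0 or 123, with P(hit 123 first) = 15/123, so E[X_τ^2] = 123^2 · 15/123 + 0 = 1845. Thus E[τ] = E[X_τ^2] − E[M_τ] = 1845 − 225 = 1620 = 15(123 − 15) = 1620.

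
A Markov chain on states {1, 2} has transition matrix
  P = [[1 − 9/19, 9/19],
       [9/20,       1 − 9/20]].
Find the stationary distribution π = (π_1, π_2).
π_1 = 19/39, π_2 = 20/39

Solve πP = π with π_1 + π_2 = 1. From πP = π: π_1 · (1 − 9/19) + π_2 · 9/20 = π_1 ⇒ π_2 · 9/20 = π_1 · 9/19 ⇒ π_2/π_1 = (9/19)/(9/20) = 20/19. Together with π_1 + π_2 = 1:
  π_1 = (9/20)/(9/19 + 9/20) = (9/20)/(351/380) = 19/39,
  π_2 = (9/19)/(9/19 + 9/20) = (9/19)/(351/380) = 20/39.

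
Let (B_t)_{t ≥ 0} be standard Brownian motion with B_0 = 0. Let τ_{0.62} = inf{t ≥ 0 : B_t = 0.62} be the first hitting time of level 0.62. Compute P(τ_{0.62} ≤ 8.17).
P(τ_{0.62} ≤ 8.17) = 2(1 − Φ(0.62/√8.17)) = 2(1 − Φ(0.2169)) ≈ 0.8283

By the reflection principle for standard BM, P(τ_b ≤ t) = 2 · P(B_t ≥ b). Since B_t ~ N(0, t), P(B_t ≥ 0.62) = 1 − Φ(0.62/√t) = 1 − Φ(0.62/√8.17) = 1 − Φ(0.2169) ≈ 0.41414. Doubling: P(τ_{0.62} ≤ 8.17) ≈ 2 · 0.41414 = 0.82828 ≈ 0.8283.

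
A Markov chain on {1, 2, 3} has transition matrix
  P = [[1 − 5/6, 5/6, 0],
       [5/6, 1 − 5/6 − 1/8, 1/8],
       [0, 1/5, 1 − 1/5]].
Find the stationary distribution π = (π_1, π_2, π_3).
π = (8/21, 8/21, 5/21)

This is a birth-death chain on three states, which satisfies detailed balance: π_1 · P_{12} = π_2 · P_{21} and π_2 · P_{23} = π_3 · P_{32}.
From π_1 · 5/6 = π_2 · 5/6: π_2/π_1 = (5/6)/(5/6) = 1.
From π_2 · 1/8 = π_3 · 1/5: π_3/π_2 = (1/8)/(1/5) = 5/8.
Take π_1 proportional to 1; then unnormalized π = (1, 1, 5/8). Normalize by dividing by the sum 21/8:
  π = (8/21, 8/21, 5/21).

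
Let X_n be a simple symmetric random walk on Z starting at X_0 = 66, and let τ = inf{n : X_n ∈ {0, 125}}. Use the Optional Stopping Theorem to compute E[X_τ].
E[X_τ] = 66

X_n is a martingale and τ is a bounded-mean stopping time (indeed τ is finite a.s. with bounded expectation since the walk is in a bounded region). By the OST, E[X_τ] = E[X_0] = 66. Equivalently: E[X_τ] = 125 · P(hit 125 first) + 0 · P(hit 0 first) = 125 · (66/125) = 66.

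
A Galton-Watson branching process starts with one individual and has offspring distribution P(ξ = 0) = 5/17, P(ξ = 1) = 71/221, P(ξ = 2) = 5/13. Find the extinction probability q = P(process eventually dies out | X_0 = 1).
q = 13/17

The pgf is f(s) = 5/17 + 71/221·s + 5/13·s². The extinction probability q is the smallest fixed point of f in [0, 1]. Setting s = f(s):
  5/13·s² + (71/221 − 1)·s + 5/17 = 0
  5/13·s² − (5/17 + 5/13)·s + 5/17 = 0
which factors as (s − 1)·(5/13·s − 5/17) = 0, giving roots s = 1 and s = (5/17)/(5/13) = 13/17.
Mean offspring μ = 71/221 + 2·5/13 = 241/221 > 1 (supercritical), so q < 1. The extinction probability is the smaller root: q = (5/17)/(5/13) = 13/17.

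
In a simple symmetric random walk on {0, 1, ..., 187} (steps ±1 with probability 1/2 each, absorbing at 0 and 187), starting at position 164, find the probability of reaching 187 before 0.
P(hit 187 before 0) = 164/187

Let u_k = P(hit 187 before 0 | start at k). Then u_0 = 0, u_187 = 1, and u_k = u_{k-1}/2 + u_{k+1}/2 for 1 ≤ k ≤ 186. This harmonic recurrence is solved by u_k = k/187, giving u_164 = 164/187.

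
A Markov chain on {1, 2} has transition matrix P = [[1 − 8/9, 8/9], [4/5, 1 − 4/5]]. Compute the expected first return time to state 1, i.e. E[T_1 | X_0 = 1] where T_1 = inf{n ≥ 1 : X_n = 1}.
E[T_1 | X_0 = 1] = 1/π_1 = 19/9

For an irreducible recurrent Markov chain with stationary distribution π, E[T_i | X_0 = i] = 1/π_i (Kac's formula). Here π_1 = (4/5)/(8/9 + 4/5) = (4/5)/(76/45) = 9/19, so E[T_1 | X_0 = 1] = 1/π_1 = (8/9 + 4/5)/(4/5) = (76/45)/(4/5) = 19/9.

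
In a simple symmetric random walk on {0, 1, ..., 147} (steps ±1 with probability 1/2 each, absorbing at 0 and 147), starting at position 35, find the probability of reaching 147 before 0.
P(hit 147 before 0) = 35/147 = 5/21

Let u_k = P(hit 147 before 0 | start at k). Then u_0 = 0, u_147 = 1, and u_k = u_{k-1}/2 + u_{k+1}/2 for 1 ≤ k ≤ 146. This harmonic recurrence is solved by u_k = k/147, giving u_35 = 35/147 = 5/21.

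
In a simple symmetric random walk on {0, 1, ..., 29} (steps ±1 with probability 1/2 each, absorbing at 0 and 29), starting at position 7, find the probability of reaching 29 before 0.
P(hit 29 before 0) = 7/29

Let u_k = P(hit 29 before 0 | start at k). Then u_0 = 0, u_29 = 1, and u_k = u_{k-1}/2 + u_{k+1}/2 for 1 ≤ k ≤ 28. This harmonic recurrence is solved by u_k = k/29, giving u_7 = 7/29.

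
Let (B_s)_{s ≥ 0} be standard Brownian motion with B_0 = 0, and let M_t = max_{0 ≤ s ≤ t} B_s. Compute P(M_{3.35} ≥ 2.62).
P(M_{3.35} ≥ 2.62) = 2·P(B_{3.35} ≥ 2.62) = 2(1 − Φ(2.62/√3.35)) ≈ 0.1523

By the reflection principle for Brownian motion, P(M_t ≥ a) = 2 · P(B_t ≥ a) for a ≥ 0. Since B_t ~ N(0, t), P(B_t ≥ 2.62) = 1 − Φ(2.62/√t) = 1 − Φ(2.62/√3.35) = 1 − Φ(1.4315). So
  P(M_{3.35} ≥ 2.62) = 2(1 − Φ(1.4315)) ≈ 0.1523.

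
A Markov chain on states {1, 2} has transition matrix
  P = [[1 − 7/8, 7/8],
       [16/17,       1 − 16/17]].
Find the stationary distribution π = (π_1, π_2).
π_1 = 128/247, π_2 = 119/247

Solve πP = π with π_1 + π_2 = 1. From πP = π: π_1 · (1 − 7/8) + π_2 · 16/17 = π_1 ⇒ π_2 · 16/17 = π_1 · 7/8 ⇒ π_2/π_1 = (7/8)/(16/17) = 119/128. Together with π_1 + π_2 = 1:
  π_1 = (16/17)/(7/8 + 16/17) = (16/17)/(247/136) = 128/247,
  π_2 = (7/8)/(7/8 + 16/17) = (7/8)/(247/136) = 119/247.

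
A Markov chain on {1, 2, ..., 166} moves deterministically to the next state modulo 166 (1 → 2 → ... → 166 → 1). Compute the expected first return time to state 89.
E[T_89 | X_0 = 89] = 166

The chain cycles deterministically, so starting at state 89 it returns in exactly 166 steps. Equivalently, the stationary distribution is uniform π_j = 1/166 for every state j, so by Kac's formula E[T_89] = 1/π_89 = 166.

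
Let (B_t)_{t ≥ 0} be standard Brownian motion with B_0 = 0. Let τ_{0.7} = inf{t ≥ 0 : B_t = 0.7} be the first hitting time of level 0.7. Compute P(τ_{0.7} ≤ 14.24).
P(τ_{0.7} ≤ 14.24) = 2(1 − Φ(0.7/√14.24)) = 2(1 − Φ(0.1855)) ≈ 0.8528

By the reflection principle for standard BM, P(τ_b ≤ t) = 2 · P(B_t ≥ b). Since B_t ~ N(0, t), P(B_t ≥ 0.7) = 1 − Φ(0.7/√t) = 1 − Φ(0.7/√14.24) = 1 − Φ(0.1855) ≈ 0.42642. Doubling: P(τ_{0.7} ≤ 14.24) ≈ 2 · 0.42642 = 0.85284 ≈ 0.8528.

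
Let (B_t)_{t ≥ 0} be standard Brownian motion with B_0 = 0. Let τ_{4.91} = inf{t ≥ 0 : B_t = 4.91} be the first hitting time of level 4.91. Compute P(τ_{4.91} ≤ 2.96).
P(τ_{4.91} ≤ 2.96) = 2(1 − Φ(4.91/√2.96)) = 2(1 − Φ(2.8539)) ≈ 0.0043

By the reflection principle for standard BM, P(τ_b ≤ t) = 2 · P(B_t ≥ b). Since B_t ~ N(0, t), P(B_t ≥ 4.91) = 1 − Φ(4.91/√t) = 1 − Φ(4.91/√2.96) = 1 − Φ(2.8539) ≈ 0.00216. Doubling: P(τ_{4.91} ≤ 2.96) ≈ 2 · 0.00216 = 0.00432 ≈ 0.0043.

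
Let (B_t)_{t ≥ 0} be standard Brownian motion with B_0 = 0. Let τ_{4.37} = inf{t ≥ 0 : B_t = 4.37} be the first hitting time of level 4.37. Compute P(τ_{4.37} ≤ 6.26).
P(τ_{4.37} ≤ 6.26) = 2(1 − Φ(4.37/√6.26)) = 2(1 − Φ(1.7466)) ≈ 0.0807

By the reflection principle for standard BM, P(τ_b ≤ t) = 2 · P(B_t ≥ b). Since B_t ~ N(0, t), P(B_t ≥ 4.37) = 1 − Φ(4.37/√t) = 1 − Φ(4.37/√6.26) = 1 − Φ(1.7466) ≈ 0.04035. Doubling: P(τ_{4.37} ≤ 6.26) ≈ 2 · 0.04035 = 0.08070 ≈ 0.0807.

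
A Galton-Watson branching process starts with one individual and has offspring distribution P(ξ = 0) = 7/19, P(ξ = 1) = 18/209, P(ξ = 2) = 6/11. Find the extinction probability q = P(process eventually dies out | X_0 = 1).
q = 77/114

The pgf is f(s) = 7/19 + 18/209·s + 6/11·s². The extinction probability q is the smallest fixed point of f in [0, 1]. Setting s = f(s):
  6/11·s² + (18/209 − 1)·s + 7/19 = 0
  6/11·s² − (7/19 + 6/11)·s + 7/19 = 0
which factors as (s − 1)·(6/11·s − 7/19) = 0, giving roots s = 1 and s = (7/19)/(6/11) = 77/114.
Mean offspring μ = 18/209 + 2·6/11 = 246/209 > 1 (supercritical), so q < 1. The extinction probability is the smaller root: q = (7/19)/(6/11) = 77/114.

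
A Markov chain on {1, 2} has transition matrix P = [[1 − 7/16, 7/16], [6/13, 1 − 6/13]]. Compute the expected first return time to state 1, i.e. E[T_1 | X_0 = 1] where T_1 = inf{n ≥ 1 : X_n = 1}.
E[T_1 | X_0 = 1] = 1/π_1 = 187/96

For an irreducible recurrent Markov chain with stationary distribution π, E[T_i | X_0 = i] = 1/π_i (Kac's formula). Here π_1 = (6/13)/(7/16 + 6/13) = (6/13)/(187/208) = 96/187, so E[T_1 | X_0 = 1] = 1/π_1 = (7/16 + 6/13)/(6/13) = (187/208)/(6/13) = 187/96.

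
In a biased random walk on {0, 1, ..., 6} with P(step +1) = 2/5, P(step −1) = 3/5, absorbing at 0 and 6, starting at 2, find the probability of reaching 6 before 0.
P(hit 6 before 0) = (1 − (3/2)^2) / (1 − (3/2)^6) = 16/133

Let u_k denote P(reach 6 before 0 | start at k). Boundary: u_0 = 0, u_6 = 1. Recurrence: u_k = 2/5·u_{k+1} + 3/5·u_{k-1} for 1 ≤ k ≤ 5. Try u_k = A + B·r^k with r = q/p = (3/5)/(2/5) = 3/2. Substitution satisfies the recurrence; boundary conditions give:
  u_k = (1 − r^k) / (1 − r^N) = (1 − (3/2)^2) / (1 − (3/2)^6) = 16/133.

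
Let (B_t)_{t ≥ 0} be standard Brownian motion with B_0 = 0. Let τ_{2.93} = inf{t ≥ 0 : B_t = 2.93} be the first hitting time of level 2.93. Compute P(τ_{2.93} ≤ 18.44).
P(τ_{2.93} ≤ 18.44) = 2(1 − Φ(2.93/√18.44)) = 2(1 − Φ(0.6823)) ≈ 0.4950

By the reflection principle for standard BM, P(τ_b ≤ t) = 2 · P(B_t ≥ b). Since B_t ~ N(0, t), P(B_t ≥ 2.93) = 1 − Φ(2.93/√t) = 1 − Φ(2.93/√18.44) = 1 − Φ(0.6823) ≈ 0.24752. Doubling: P(τ_{2.93} ≤ 18.44) ≈ 2 · 0.24752 = 0.49504 ≈ 0.4950.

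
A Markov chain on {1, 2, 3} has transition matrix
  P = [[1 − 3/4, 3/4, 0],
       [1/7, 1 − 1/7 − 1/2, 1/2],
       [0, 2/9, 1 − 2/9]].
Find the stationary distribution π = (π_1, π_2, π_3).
π = (16/289, 84/289, 189/289)

This is a birth-death chain on three states, which satisfies detailed balance: π_1 · P_{12} = π_2 · P_{21} and π_2 · P_{23} = π_3 · P_{32}.
From π_1 · 3/4 = π_2 · 1/7: π_2/π_1 = (3/4)/(1/7) = 21/4.
From π_2 · 1/2 = π_3 · 2/9: π_3/π_2 = (1/2)/(2/9) = 9/4.
Take π_1 proportional to 1; then unnormalized π = (1, 21/4, 189/16). Normalize by dividing by the sum 289/16:
  π = (16/289, 84/289, 189/289).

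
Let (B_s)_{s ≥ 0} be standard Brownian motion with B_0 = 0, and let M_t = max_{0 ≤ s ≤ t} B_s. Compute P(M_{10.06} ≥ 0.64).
P(M_{10.06} ≥ 0.64) = 2·P(B_{10.06} ≥ 0.64) = 2(1 − Φ(0.64/√10.06)) ≈ 0.8401

By the reflection principle for Brownian motion, P(M_t ≥ a) = 2 · P(B_t ≥ a) for a ≥ 0. Since B_t ~ N(0, t), P(B_t ≥ 0.64) = 1 − Φ(0.64/√t) = 1 − Φ(0.64/√10.06) = 1 − Φ(0.2018). So
  P(M_{10.06} ≥ 0.64) = 2(1 − Φ(0.2018)) ≈ 0.8401.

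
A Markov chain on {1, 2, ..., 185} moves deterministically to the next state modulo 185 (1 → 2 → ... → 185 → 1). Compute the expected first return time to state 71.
E[T_71 | X_0 = 71] = 185

The chain cycles deterministically, so starting at state 71 it returns in exactly 185 steps. Equivalently, the stationary distribution is uniform π_j = 1/185 for every state j, so by Kac's formula E[T_71] = 1/π_71 = 185.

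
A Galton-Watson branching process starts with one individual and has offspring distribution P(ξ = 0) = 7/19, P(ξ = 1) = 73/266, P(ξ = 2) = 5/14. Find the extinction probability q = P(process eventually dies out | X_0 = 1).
q = 1

Mean offspring μ = 0·7/19 + 1·73/266 + 2·5/14 = 263/266 ≤ 1. For μ ≤ 1 with offspring not concentrated at 1, the Galton-Watson process goes extinct almost surely, so q = 1.
(Algebraic check: The pgf is f(s) = 7/19 + 73/266·s + 5/14·s². The extinction probability q is the smallest fixed point of f in [0, 1]. Setting s = f(s):
  5/14·s² + (73/266 − 1)·s + 7/19 = 0
  5/14·s² − (7/19 + 5/14)·s + 7/19 = 0
which factors as (s − 1)·(5/14·s − 7/19) = 0, giving roots s = 1 and s = (7/19)/(5/14) = 98/95. Since 98/95 ≥ 1, the smallest root in [0, 1] is s = 1.)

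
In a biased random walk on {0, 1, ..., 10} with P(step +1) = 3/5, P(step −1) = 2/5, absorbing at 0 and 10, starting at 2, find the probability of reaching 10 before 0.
P(hit 10 before 0) = (1 − (2/3)^2) / (1 − (2/3)^10) = 6561/11605

Let u_k denote P(reach 10 before 0 | start at k). Boundary: u_0 = 0, u_10 = 1. Recurrence: u_k = 3/5·u_{k+1} + 2/5·u_{k-1} for 1 ≤ k ≤ 9. Try u_k = A + B·r^k with r = q/p = (2/5)/(3/5) = 2/3. Substitution satisfies the recurrence; boundary conditions give:
  u_k = (1 − r^k) / (1 − r^N) = (1 − (2/3)^2) / (1 − (2/3)^10) = 6561/11605.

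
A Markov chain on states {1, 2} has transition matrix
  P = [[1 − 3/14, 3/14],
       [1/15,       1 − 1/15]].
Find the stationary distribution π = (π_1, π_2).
π_1 = 14/59, π_2 = 45/59

Solve πP = π with π_1 + π_2 = 1. From πP = π: π_1 · (1 − 3/14) + π_2 · 1/15 = π_1 ⇒ π_2 · 1/15 = π_1 · 3/14 ⇒ π_2/π_1 = (3/14)/(1/15) = 45/14. Together with π_1 + π_2 = 1:
  π_1 = (1/15)/(3/14 + 1/15) = (1/15)/(59/210) = 14/59,
  π_2 = (3/14)/(3/14 + 1/15) = (3/14)/(59/210) = 45/59.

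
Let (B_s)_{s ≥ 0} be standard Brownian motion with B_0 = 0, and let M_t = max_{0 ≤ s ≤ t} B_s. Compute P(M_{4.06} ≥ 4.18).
P(M_{4.06} ≥ 4.18) = 2·P(B_{4.06} ≥ 4.18) = 2(1 − Φ(4.18/√4.06)) ≈ 0.0380

By the reflection principle for Brownian motion, P(M_t ≥ a) = 2 · P(B_t ≥ a) for a ≥ 0. Since B_t ~ N(0, t), P(B_t ≥ 4.18) = 1 − Φ(4.18/√t) = 1 − Φ(4.18/√4.06) = 1 − Φ(2.0745). So
  P(M_{4.06} ≥ 4.18) = 2(1 − Φ(2.0745)) ≈ 0.0380.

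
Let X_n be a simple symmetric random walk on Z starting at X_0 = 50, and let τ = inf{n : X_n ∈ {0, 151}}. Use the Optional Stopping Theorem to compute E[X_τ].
E[X_τ] = 50

X_n is a martingale and τ is a bounded-mean stopping time (indeed τ is finite a.s. with bounded expectation since the walk is in a bounded region). By the OST, E[X_τ] = E[X_0] = 50. Equivalently: E[X_τ] = 151 · P(hit 151 first) + 0 · P(hit 0 first) = 151 · (50/151) = 50.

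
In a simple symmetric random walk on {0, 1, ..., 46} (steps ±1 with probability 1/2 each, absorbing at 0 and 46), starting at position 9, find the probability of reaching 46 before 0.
P(hit 46 before 0) = 9/46

Let u_k = P(hit 46 before 0 | start at k). Then u_0 = 0, u_46 = 1, and u_k = u_{k-1}/2 + u_{k+1}/2 for 1 ≤ k ≤ 45. This harmonic recurrence is solved by u_k = k/46, giving u_9 = 9/46.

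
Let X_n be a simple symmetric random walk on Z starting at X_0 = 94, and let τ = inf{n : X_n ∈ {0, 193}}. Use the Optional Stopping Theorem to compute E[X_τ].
E[X_τ] = 94

X_n is a martingale and τ is a bounded-mean stopping time (indeed τ is finite a.s. with bounded expectation since the walk is in a bounded region). By the OST, E[X_τ] = E[X_0] = 94. Equivalently: E[X_τ] = 193 · P(hit 193 first) + 0 · P(hit 0 first) = 193 · (94/193) = 94.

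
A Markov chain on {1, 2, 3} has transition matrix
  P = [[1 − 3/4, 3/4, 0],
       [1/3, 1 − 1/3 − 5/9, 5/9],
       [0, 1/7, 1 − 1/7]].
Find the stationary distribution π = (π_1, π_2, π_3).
π = (1/12, 3/16, 35/48)

This is a birth-death chain on three states, which satisfies detailed balance: π_1 · P_{12} = π_2 · P_{21} and π_2 · P_{23} = π_3 · P_{32}.
From π_1 · 3/4 = π_2 · 1/3: π_2/π_1 = (3/4)/(1/3) = 9/4.
From π_2 · 5/9 = π_3 · 1/7: π_3/π_2 = (5/9)/(1/7) = 35/9.
Take π_1 proportional to 1; then unnormalized π = (1, 9/4, 35/4). Normalize by dividing by the sum 12:
  π = (1/12, 3/16, 35/48).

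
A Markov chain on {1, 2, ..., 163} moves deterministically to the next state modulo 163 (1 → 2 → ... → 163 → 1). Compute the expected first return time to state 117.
E[T_117 | X_0 = 117] = 163

The chain cycles deterministically, so starting at state 117 it returns in exactly 163 steps. Equivalently, the stationary distribution is uniform π_j = 1/163 for every state j, so by Kac's formula E[T_117] = 1/π_117 = 163.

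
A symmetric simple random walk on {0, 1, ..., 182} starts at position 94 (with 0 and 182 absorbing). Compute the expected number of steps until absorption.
E[τ | X_0 = 94] = 8272

Let v_k = E[τ | X_0 = k]. Boundary: v_0 = v_182 = 0. Recurrence: v_k = 1 + (v_{k-1} + v_{k+1})/2 for 1 ≤ k ≤ 181. The particular solution to v_k − (v_{k-1} + v_{k+1})/2 = 1 is v_k = −k^2. Adding homogeneous solution A + B k and matching boundaries gives v_k = k (182 − k). Substituting k = 94: v_94 = 94 · 88 = 8272.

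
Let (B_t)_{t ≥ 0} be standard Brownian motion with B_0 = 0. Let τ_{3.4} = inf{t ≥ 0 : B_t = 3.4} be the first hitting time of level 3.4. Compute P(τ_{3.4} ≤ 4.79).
P(τ_{3.4} ≤ 4.79) = 2(1 − Φ(3.4/√4.79)) = 2(1 − Φ(1.5535)) ≈ 0.1203

By the reflection principle for standard BM, P(τ_b ≤ t) = 2 · P(B_t ≥ b). Since B_t ~ N(0, t), P(B_t ≥ 3.4) = 1 − Φ(3.4/√t) = 1 − Φ(3.4/√4.79) = 1 − Φ(1.5535) ≈ 0.06015. Doubling: P(τ_{3.4} ≤ 4.79) ≈ 2 · 0.06015 = 0.12030 ≈ 0.1203.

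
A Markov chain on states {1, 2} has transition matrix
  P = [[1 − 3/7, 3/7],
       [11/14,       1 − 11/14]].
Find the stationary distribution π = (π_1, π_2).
π_1 = 11/17, π_2 = 6/17

Solve πP = π with π_1 + π_2 = 1. From πP = π: π_1 · (1 − 3/7) + π_2 · 11/14 = π_1 ⇒ π_2 · 11/14 = π_1 · 3/7 ⇒ π_2/π_1 = (3/7)/(11/14) = 6/11. Together with π_1 + π_2 = 1:
  π_1 = (11/14)/(3/7 + 11/14) = (11/14)/(17/14) = 11/17,
  π_2 = (3/7)/(3/7 + 11/14) = (3/7)/(17/14) = 6/17.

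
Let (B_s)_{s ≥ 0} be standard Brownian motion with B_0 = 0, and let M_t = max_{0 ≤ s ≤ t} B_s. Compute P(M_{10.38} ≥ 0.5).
P(M_{10.38} ≥ 0.5) = 2·P(B_{10.38} ≥ 0.5) = 2(1 − Φ(0.5/√10.38)) ≈ 0.8767

By the reflection principle for Brownian motion, P(M_t ≥ a) = 2 · P(B_t ≥ a) for a ≥ 0. Since B_t ~ N(0, t), P(B_t ≥ 0.5) = 1 − Φ(0.5/√t) = 1 − Φ(0.5/√10.38) = 1 − Φ(0.1552). So
  P(M_{10.38} ≥ 0.5) = 2(1 − Φ(0.1552)) ≈ 0.8767.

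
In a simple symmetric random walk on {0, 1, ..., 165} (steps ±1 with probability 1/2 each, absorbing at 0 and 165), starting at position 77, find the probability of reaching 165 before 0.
P(hit 165 before 0) = 77/165 = 7/15

Let u_k = P(hit 165 before 0 | start at k). Then u_0 = 0, u_165 = 1, and u_k = u_{k-1}/2 + u_{k+1}/2 for 1 ≤ k ≤ 164. This harmonic recurrence is solved by u_k = k/165, giving u_77 = 77/165 = 7/15.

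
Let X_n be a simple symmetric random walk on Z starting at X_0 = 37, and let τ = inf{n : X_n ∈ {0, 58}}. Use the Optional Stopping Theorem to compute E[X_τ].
E[X_τ] = 37

X_n is a martingale and τ is a bounded-mean stopping time (indeed τ is finite a.s. with bounded expectation since the walk is in a bounded region). By the OST, E[X_τ] = E[X_0] = 37. Equivalently: E[X_τ] = 58 · P(hit 58 first) + 0 · P(hit 0 first) = 58 · (37/58) = 37.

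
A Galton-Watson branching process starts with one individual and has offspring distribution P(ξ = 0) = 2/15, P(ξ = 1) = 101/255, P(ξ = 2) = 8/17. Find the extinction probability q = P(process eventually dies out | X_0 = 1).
q = 17/60

The pgf is f(s) = 2/15 + 101/255·s + 8/17·s². The extinction probability q is the smallest fixed point of f in [0, 1]. Setting s = f(s):
  8/17·s² + (101/255 − 1)·s + 2/15 = 0
  8/17·s² − (2/15 + 8/17)·s + 2/15 = 0
which factors as (s − 1)·(8/17·s − 2/15) = 0, giving roots s = 1 and s = (2/15)/(8/17) = 17/60.
Mean offspring μ = 101/255 + 2·8/17 = 341/255 > 1 (supercritical), so q < 1. The extinction probability is the smaller root: q = (2/15)/(8/17) = 17/60.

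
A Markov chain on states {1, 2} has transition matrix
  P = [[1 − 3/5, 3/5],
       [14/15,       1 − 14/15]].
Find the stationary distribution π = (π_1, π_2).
π_1 = 14/23, π_2 = 9/23

Solve πP = π with π_1 + π_2 = 1. From πP = π: π_1 · (1 − 3/5) + π_2 · 14/15 = π_1 ⇒ π_2 · 14/15 = π_1 · 3/5 ⇒ π_2/π_1 = (3/5)/(14/15) = 9/14. Together with π_1 + π_2 = 1:
  π_1 = (14/15)/(3/5 + 14/15) = (14/15)/(23/15) = 14/23,
  π_2 = (3/5)/(3/5 + 14/15) = (3/5)/(23/15) = 9/23.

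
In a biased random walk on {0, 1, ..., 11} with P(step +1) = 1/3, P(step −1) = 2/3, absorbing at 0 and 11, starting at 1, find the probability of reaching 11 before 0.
P(hit 11 before 0) = (1 − (2)^1) / (1 − (2)^11) = 1/2047

Let u_k denote P(reach 11 before 0 | start at k). Boundary: u_0 = 0, u_11 = 1. Recurrence: u_k = 1/3·u_{k+1} + 2/3·u_{k-1} for 1 ≤ k ≤ 10. Try u_k = A + B·r^k with r = q/p = (2/3)/(1/3) = 2. Substitution satisfies the recurrence; boundary conditions give:
  u_k = (1 − r^k) / (1 − r^N) = (1 − (2)^1) / (1 − (2)^11) = 1/2047.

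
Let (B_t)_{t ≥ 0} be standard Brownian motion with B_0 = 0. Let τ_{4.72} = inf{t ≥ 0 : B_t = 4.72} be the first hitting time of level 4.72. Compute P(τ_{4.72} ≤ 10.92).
P(τ_{4.72} ≤ 10.92) = 2(1 − Φ(4.72/√10.92)) = 2(1 − Φ(1.4283)) ≈ 0.1532

By the reflection principle for standard BM, P(τ_b ≤ t) = 2 · P(B_t ≥ b). Since B_t ~ N(0, t), P(B_t ≥ 4.72) = 1 − Φ(4.72/√t) = 1 − Φ(4.72/√10.92) = 1 − Φ(1.4283) ≈ 0.07660. Doubling: P(τ_{4.72} ≤ 10.92) ≈ 2 · 0.07660 = 0.15320 ≈ 0.1532.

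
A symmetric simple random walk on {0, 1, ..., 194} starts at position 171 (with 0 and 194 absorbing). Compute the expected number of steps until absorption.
E[τ | X_0 = 171] = 3933

Let v_k = E[τ | X_0 = k]. Boundary: v_0 = v_194 = 0. Recurrence: v_k = 1 + (v_{k-1} + v_{k+1})/2 for 1 ≤ k ≤ 193. The particular solution to v_k − (v_{k-1} + v_{k+1})/2 = 1 is v_k = −k^2. Adding homogeneous solution A + B k and matching boundaries gives v_k = k (194 − k). Substituting k = 171: v_171 = 171 · 23 = 3933.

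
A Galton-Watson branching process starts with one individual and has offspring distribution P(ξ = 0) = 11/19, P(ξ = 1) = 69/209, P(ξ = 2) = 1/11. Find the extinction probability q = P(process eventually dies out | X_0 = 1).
q = 1

Mean offspring μ = 0·11/19 + 1·69/209 + 2·1/11 = 107/209 ≤ 1. For μ ≤ 1 with offspring not concentrated at 1, the Galton-Watson process goes extinct almost surely, so q = 1.
(Algebraic check: The pgf is f(s) = 11/19 + 69/209·s + 1/11·s². The extinction probability q is the smallest fixed point of f in [0, 1]. Setting s = f(s):
  1/11·s² + (69/209 − 1)·s + 11/19 = 0
  1/11·s² − (11/19 + 1/11)·s + 11/19 = 0
which factors as (s − 1)·(1/11·s − 11/19) = 0, giving roots s = 1 and s = (11/19)/(1/11) = 121/19. Since 121/19 ≥ 1, the smallest root in [0, 1] is s = 1.)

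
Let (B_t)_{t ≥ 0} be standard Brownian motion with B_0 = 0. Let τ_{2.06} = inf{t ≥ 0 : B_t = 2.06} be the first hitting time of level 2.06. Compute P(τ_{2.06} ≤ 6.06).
P(τ_{2.06} ≤ 6.06) = 2(1 − Φ(2.06/√6.06)) = 2(1 − Φ(0.8368)) ≈ 0.4027

By the reflection principle for standard BM, P(τ_b ≤ t) = 2 · P(B_t ≥ b). Since B_t ~ N(0, t), P(B_t ≥ 2.06) = 1 − Φ(2.06/√t) = 1 − Φ(2.06/√6.06) = 1 − Φ(0.8368) ≈ 0.20135. Doubling: P(τ_{2.06} ≤ 6.06) ≈ 2 · 0.20135 = 0.40270 ≈ 0.4027.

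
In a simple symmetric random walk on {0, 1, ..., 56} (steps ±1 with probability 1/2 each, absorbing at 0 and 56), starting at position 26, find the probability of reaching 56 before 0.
P(hit 56 before 0) = 26/56 = 13/28

Let u_k = P(hit 56 before 0 | start at k). Then u_0 = 0, u_56 = 1, and u_k = u_{k-1}/2 + u_{k+1}/2 for 1 ≤ k ≤ 55. This harmonic recurrence is solved by u_k = k/56, giving u_26 = 26/56 = 13/28.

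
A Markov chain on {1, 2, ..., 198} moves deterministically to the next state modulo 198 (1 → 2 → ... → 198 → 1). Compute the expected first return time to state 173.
E[T_173 | X_0 = 173] = 198

The chain cycles deterministically, so starting at state 173 it returns in exactly 198 steps. Equivalently, the stationary distribution is uniform π_j = 1/198 for every state j, so by Kac's formula E[T_173] = 1/π_173 = 198.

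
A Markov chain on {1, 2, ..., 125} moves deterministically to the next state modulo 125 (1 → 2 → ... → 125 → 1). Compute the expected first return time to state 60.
E[T_60 | X_0 = 60] = 125

The chain cycles deterministically, so starting at state 60 it returns in exactly 125 steps. Equivalently, the stationary distribution is uniform π_j = 1/125 for every state j, so by Kac's formula E[T_60] = 1/π_60 = 125.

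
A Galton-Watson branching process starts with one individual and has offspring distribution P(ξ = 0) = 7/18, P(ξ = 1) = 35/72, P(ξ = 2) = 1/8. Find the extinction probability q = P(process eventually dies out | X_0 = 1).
q = 1

Mean offspring μ = 0·7/18 + 1·35/72 + 2·1/8 = 53/72 ≤ 1. For μ ≤ 1 with offspring not concentrated at 1, the Galton-Watson process goes extinct almost surely, so q = 1.
(Algebraic check: The pgf is f(s) = 7/18 + 35/72·s + 1/8·s². The extinction probability q is the smallest fixed point of f in [0, 1]. Setting s = f(s):
  1/8·s² + (35/72 − 1)·s + 7/18 = 0
  1/8·s² − (7/18 + 1/8)·s + 7/18 = 0
which factors as (s − 1)·(1/8·s − 7/18) = 0, giving roots s = 1 and s = (7/18)/(1/8) = 28/9. Since 28/9 ≥ 1, the smallest root in [0, 1] is s = 1.)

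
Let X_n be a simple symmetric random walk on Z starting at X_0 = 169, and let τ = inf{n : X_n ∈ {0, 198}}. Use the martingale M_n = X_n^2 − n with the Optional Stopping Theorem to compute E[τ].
E[τ] = 4901

M_n = X_n^2 − n is a martingale (since E[X_{n+1}^2 | F_n] = X_n^2 + 1). By OST (τ has finite mean in a bounded region), E[M_τ] = E[M_0] = X_0^2 − 0 = 169^2 = 28561. Also E[M_τ] = E[X_τ^2] − E[τ]. The walk exits at 0 or 198, with P(hit 198 first) = 169/198, so E[X_τ^2] = 198^2 · 169/198 + 0 = 33462. Thus E[τ] = E[X_τ^2] − E[M_τ] = 33462 − 28561 = 4901 = 169(198 − 169) = 4901.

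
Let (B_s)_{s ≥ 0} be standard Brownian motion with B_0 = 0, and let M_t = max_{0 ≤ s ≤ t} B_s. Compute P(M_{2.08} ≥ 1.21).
P(M_{2.08} ≥ 1.21) = 2·P(B_{2.08} ≥ 1.21) = 2(1 − Φ(1.21/√2.08)) ≈ 0.4015

By the reflection principle for Brownian motion, P(M_t ≥ a) = 2 · P(B_t ≥ a) for a ≥ 0. Since B_t ~ N(0, t), P(B_t ≥ 1.21) = 1 − Φ(1.21/√t) = 1 − Φ(1.21/√2.08) = 1 − Φ(0.8390). So
  P(M_{2.08} ≥ 1.21) = 2(1 − Φ(0.8390)) ≈ 0.4015.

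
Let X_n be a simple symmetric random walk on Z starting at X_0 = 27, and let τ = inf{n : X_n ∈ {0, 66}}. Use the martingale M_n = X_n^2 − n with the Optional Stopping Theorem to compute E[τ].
E[τ] = 1053

M_n = X_n^2 − n is a martingale (since E[X_{n+1}^2 | F_n] = X_n^2 + 1). By OST (τ has finite mean in a bounded region), E[M_τ] = E[M_0] = X_0^2 − 0 = 27^2 = 729. Also E[M_τ] = E[X_τ^2] − E[τ]. The walk exits at 0 or 66, with P(hit 66 first) = 27/66, so E[X_τ^2] = 66^2 · 27/66 + 0 = 1782. Thus E[τ] = E[X_τ^2] − E[M_τ] = 1782 − 729 = 1053 = 27(66 − 27) = 1053.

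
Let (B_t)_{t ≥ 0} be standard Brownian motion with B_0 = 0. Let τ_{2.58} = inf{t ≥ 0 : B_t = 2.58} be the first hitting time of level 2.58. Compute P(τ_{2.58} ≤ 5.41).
P(τ_{2.58} ≤ 5.41) = 2(1 − Φ(2.58/√5.41)) = 2(1 − Φ(1.1092)) ≈ 0.2673

By the reflection principle for standard BM, P(τ_b ≤ t) = 2 · P(B_t ≥ b). Since B_t ~ N(0, t), P(B_t ≥ 2.58) = 1 − Φ(2.58/√t) = 1 − Φ(2.58/√5.41) = 1 − Φ(1.1092) ≈ 0.13367. Doubling: P(τ_{2.58} ≤ 5.41) ≈ 2 · 0.13367 = 0.26734 ≈ 0.2673.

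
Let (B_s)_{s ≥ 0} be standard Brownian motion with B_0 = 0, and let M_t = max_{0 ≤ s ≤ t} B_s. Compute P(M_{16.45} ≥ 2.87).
P(M_{16.45} ≥ 2.87) = 2·P(B_{16.45} ≥ 2.87) = 2(1 − Φ(2.87/√16.45)) ≈ 0.4792

By the reflection principle for Brownian motion, P(M_t ≥ a) = 2 · P(B_t ≥ a) for a ≥ 0. Since B_t ~ N(0, t), P(B_t ≥ 2.87) = 1 − Φ(2.87/√t) = 1 − Φ(2.87/√16.45) = 1 − Φ(0.7076). So
  P(M_{16.45} ≥ 2.87) = 2(1 − Φ(0.7076)) ≈ 0.4792.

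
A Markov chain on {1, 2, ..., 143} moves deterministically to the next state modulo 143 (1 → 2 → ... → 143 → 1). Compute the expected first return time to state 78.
E[T_78 | X_0 = 78] = 143

The chain cycles deterministically, so starting at state 78 it returns in exactly 143 steps. Equivalently, the stationary distribution is uniform π_j = 1/143 for every state j, so by Kac's formula E[T_78] = 1/π_78 = 143.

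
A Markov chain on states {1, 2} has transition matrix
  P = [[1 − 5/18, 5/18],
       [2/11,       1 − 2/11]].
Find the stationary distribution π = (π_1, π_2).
π_1 = 36/91, π_2 = 55/91

Solve πP = π with π_1 + π_2 = 1. From πP = π: π_1 · (1 − 5/18) + π_2 · 2/11 = π_1 ⇒ π_2 · 2/11 = π_1 · 5/18 ⇒ π_2/π_1 = (5/18)/(2/11) = 55/36. Together with π_1 + π_2 = 1:
  π_1 = (2/11)/(5/18 + 2/11) = (2/11)/(91/198) = 36/91,
  π_2 = (5/18)/(5/18 + 2/11) = (5/18)/(91/198) = 55/91.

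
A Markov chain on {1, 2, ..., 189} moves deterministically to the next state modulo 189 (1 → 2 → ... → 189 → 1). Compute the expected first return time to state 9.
E[T_9 | X_0 = 9] = 189

The chain cycles deterministically, so starting at state 9 it returns in exactly 189 steps. Equivalently, the stationary distribution is uniform π_j = 1/189 for every state j, so by Kac's formula E[T_9] = 1/π_9 = 189.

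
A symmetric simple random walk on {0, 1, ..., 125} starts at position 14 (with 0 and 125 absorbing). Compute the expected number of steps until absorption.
E[τ | X_0 = 14] = 1554

Let v_k = E[τ | X_0 = k]. Boundary: v_0 = v_125 = 0. Recurrence: v_k = 1 + (v_{k-1} + v_{k+1})/2 for 1 ≤ k ≤ 124. The particular solution to v_k − (v_{k-1} + v_{k+1})/2 = 1 is v_k = −k^2. Adding homogeneous solution A + B k and matching boundaries gives v_k = k (125 − k). Substituting k = 14: v_14 = 14 · 111 = 1554.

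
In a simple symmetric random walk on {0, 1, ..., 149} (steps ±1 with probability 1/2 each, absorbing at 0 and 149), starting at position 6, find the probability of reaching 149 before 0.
P(hit 149 before 0) = 6/149

Let u_k = P(hit 149 before 0 | start at k). Then u_0 = 0, u_149 = 1, and u_k = u_{k-1}/2 + u_{k+1}/2 for 1 ≤ k ≤ 148. This harmonic recurrence is solved by u_k = k/149, giving u_6 = 6/149.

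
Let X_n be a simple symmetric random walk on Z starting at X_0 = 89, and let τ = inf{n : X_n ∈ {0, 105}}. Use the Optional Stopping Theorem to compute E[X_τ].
E[X_τ] = 89

X_n is a martingale and τ is a bounded-mean stopping time (indeed τ is finite a.s. with bounded expectation since the walk is in a bounded region). By the OST, E[X_τ] = E[X_0] = 89. Equivalently: E[X_τ] = 105 · P(hit 105 first) + 0 · P(hit 0 first) = 105 · (89/105) = 89.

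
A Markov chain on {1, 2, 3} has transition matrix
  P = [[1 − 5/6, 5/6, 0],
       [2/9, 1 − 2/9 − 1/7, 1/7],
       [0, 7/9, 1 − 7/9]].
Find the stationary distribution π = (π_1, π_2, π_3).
π = (98/533, 735/1066, 135/1066)

This is a birth-death chain on three states, which satisfies detailed balance: π_1 · P_{12} = π_2 · P_{21} and π_2 · P_{23} = π_3 · P_{32}.
From π_1 · 5/6 = π_2 · 2/9: π_2/π_1 = (5/6)/(2/9) = 15/4.
From π_2 · 1/7 = π_3 · 7/9: π_3/π_2 = (1/7)/(7/9) = 9/49.
Take π_1 proportional to 1; then unnormalized π = (1, 15/4, 135/196). Normalize by dividing by the sum 533/98:
  π = (98/533, 735/1066, 135/1066).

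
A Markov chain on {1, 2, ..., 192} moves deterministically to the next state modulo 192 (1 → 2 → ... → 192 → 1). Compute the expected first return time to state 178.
E[T_178 | X_0 = 178] = 192

The chain cycles deterministically, so starting at state 178 it returns in exactly 192 steps. Equivalently, the stationary distribution is uniform π_j = 1/192 for every state j, so by Kac's formula E[T_178] = 1/π_178 = 192.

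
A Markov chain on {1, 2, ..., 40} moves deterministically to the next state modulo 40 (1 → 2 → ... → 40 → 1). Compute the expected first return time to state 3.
E[T_3 | X_0 = 3] = 40

The chain cycles deterministically, so starting at state 3 it returns in exactly 40 steps. Equivalently, the stationary distribution is uniform π_j = 1/40 for every state j, so by Kac's formula E[T_3] = 1/π_3 = 40.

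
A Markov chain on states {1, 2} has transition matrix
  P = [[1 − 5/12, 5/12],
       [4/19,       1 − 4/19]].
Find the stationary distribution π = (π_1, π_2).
π_1 = 48/143, π_2 = 95/143

Solve πP = π with π_1 + π_2 = 1. From πP = π: π_1 · (1 − 5/12) + π_2 · 4/19 = π_1 ⇒ π_2 · 4/19 = π_1 · 5/12 ⇒ π_2/π_1 = (5/12)/(4/19) = 95/48. Together with π_1 + π_2 = 1:
  π_1 = (4/19)/(5/12 + 4/19) = (4/19)/(143/228) = 48/143,
  π_2 = (5/12)/(5/12 + 4/19) = (5/12)/(143/228) = 95/143.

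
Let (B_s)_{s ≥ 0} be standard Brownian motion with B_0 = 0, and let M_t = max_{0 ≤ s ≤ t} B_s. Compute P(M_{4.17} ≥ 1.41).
P(M_{4.17} ≥ 1.41) = 2·P(B_{4.17} ≥ 1.41) = 2(1 − Φ(1.41/√4.17)) ≈ 0.4899

By the reflection principle for Brownian motion, P(M_t ≥ a) = 2 · P(B_t ≥ a) for a ≥ 0. Since B_t ~ N(0, t), P(B_t ≥ 1.41) = 1 − Φ(1.41/√t) = 1 − Φ(1.41/√4.17) = 1 − Φ(0.6905). So
  P(M_{4.17} ≥ 1.41) = 2(1 − Φ(0.6905)) ≈ 0.4899.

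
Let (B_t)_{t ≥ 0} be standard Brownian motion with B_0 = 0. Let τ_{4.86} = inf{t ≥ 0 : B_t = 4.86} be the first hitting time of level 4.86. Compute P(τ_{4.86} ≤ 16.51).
P(τ_{4.86} ≤ 16.51) = 2(1 − Φ(4.86/√16.51)) = 2(1 − Φ(1.1961)) ≈ 0.2317

By the reflection principle for standard BM, P(τ_b ≤ t) = 2 · P(B_t ≥ b). Since B_t ~ N(0, t), P(B_t ≥ 4.86) = 1 − Φ(4.86/√t) = 1 − Φ(4.86/√16.51) = 1 − Φ(1.1961) ≈ 0.11583. Doubling: P(τ_{4.86} ≤ 16.51) ≈ 2 · 0.11583 = 0.23166 ≈ 0.2317.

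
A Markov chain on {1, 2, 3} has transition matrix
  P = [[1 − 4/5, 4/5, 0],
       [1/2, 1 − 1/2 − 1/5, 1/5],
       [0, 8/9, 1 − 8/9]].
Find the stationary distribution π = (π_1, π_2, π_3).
π = (25/74, 20/37, 9/74)

This is a birth-death chain on three states, which satisfies detailed balance: π_1 · P_{12} = π_2 · P_{21} and π_2 · P_{23} = π_3 · P_{32}.
From π_1 · 4/5 = π_2 · 1/2: π_2/π_1 = (4/5)/(1/2) = 8/5.
From π_2 · 1/5 = π_3 · 8/9: π_3/π_2 = (1/5)/(8/9) = 9/40.
Take π_1 proportional to 1; then unnormalized π = (1, 8/5, 9/25). Normalize by dividing by the sum 74/25:
  π = (25/74, 20/37, 9/74).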